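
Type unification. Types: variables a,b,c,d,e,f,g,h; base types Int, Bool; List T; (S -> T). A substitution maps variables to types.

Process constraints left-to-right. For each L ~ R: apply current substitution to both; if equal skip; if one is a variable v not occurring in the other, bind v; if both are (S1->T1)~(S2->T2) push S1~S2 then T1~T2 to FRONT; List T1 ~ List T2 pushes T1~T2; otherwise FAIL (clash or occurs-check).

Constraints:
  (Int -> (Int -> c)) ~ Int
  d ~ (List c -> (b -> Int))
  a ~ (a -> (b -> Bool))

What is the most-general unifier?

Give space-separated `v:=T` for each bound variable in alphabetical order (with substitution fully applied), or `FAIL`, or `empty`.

Answer: FAIL

Derivation:
step 1: unify (Int -> (Int -> c)) ~ Int  [subst: {-} | 2 pending]
  clash: (Int -> (Int -> c)) vs Int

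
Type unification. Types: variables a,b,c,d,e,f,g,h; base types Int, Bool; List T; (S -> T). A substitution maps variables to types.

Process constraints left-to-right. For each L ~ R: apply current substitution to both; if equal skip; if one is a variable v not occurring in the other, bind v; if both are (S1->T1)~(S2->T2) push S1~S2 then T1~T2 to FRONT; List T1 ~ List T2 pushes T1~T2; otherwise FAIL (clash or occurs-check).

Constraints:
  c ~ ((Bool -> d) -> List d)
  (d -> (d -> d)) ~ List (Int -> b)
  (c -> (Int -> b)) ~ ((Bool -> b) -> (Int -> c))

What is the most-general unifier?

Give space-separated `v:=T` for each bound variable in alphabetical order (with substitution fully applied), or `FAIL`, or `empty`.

step 1: unify c ~ ((Bool -> d) -> List d)  [subst: {-} | 2 pending]
  bind c := ((Bool -> d) -> List d)
step 2: unify (d -> (d -> d)) ~ List (Int -> b)  [subst: {c:=((Bool -> d) -> List d)} | 1 pending]
  clash: (d -> (d -> d)) vs List (Int -> b)

Answer: FAIL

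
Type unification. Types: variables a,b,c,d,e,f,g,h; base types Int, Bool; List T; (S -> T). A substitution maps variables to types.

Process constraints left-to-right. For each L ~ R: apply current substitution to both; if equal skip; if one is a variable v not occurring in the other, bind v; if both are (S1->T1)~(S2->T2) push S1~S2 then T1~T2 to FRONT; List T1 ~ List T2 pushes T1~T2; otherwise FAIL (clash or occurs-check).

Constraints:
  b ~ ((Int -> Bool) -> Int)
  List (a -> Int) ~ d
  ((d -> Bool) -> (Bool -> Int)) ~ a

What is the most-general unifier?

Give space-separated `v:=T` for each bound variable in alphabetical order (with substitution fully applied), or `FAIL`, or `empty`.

step 1: unify b ~ ((Int -> Bool) -> Int)  [subst: {-} | 2 pending]
  bind b := ((Int -> Bool) -> Int)
step 2: unify List (a -> Int) ~ d  [subst: {b:=((Int -> Bool) -> Int)} | 1 pending]
  bind d := List (a -> Int)
step 3: unify ((List (a -> Int) -> Bool) -> (Bool -> Int)) ~ a  [subst: {b:=((Int -> Bool) -> Int), d:=List (a -> Int)} | 0 pending]
  occurs-check fail

Answer: FAIL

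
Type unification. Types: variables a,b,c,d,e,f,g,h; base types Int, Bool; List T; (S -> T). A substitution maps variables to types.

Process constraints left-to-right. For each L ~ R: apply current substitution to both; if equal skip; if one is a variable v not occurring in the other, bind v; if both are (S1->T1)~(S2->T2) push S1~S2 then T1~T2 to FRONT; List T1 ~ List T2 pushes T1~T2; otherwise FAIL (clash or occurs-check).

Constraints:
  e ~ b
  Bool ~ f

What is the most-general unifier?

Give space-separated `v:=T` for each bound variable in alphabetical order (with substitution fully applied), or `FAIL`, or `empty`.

step 1: unify e ~ b  [subst: {-} | 1 pending]
  bind e := b
step 2: unify Bool ~ f  [subst: {e:=b} | 0 pending]
  bind f := Bool

Answer: e:=b f:=Bool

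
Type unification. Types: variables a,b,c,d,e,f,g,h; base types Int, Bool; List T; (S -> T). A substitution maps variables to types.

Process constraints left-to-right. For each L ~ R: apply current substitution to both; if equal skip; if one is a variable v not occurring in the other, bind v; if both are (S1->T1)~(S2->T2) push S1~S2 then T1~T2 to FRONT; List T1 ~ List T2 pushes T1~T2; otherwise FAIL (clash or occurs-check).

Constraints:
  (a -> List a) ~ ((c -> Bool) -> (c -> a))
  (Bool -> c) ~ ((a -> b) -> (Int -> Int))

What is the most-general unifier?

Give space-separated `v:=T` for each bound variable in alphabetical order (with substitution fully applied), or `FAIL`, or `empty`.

step 1: unify (a -> List a) ~ ((c -> Bool) -> (c -> a))  [subst: {-} | 1 pending]
  -> decompose arrow: push a~(c -> Bool), List a~(c -> a)
step 2: unify a ~ (c -> Bool)  [subst: {-} | 2 pending]
  bind a := (c -> Bool)
step 3: unify List (c -> Bool) ~ (c -> (c -> Bool))  [subst: {a:=(c -> Bool)} | 1 pending]
  clash: List (c -> Bool) vs (c -> (c -> Bool))

Answer: FAIL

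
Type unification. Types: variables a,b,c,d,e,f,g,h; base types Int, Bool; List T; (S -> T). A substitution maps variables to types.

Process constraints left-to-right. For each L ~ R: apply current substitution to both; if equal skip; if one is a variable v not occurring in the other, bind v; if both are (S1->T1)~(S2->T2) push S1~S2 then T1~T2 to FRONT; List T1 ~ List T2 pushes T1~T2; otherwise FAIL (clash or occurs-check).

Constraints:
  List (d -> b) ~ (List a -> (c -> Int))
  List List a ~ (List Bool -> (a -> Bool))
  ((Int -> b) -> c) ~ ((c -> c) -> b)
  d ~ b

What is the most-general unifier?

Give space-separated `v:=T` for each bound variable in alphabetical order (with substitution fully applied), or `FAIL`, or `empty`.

Answer: FAIL

Derivation:
step 1: unify List (d -> b) ~ (List a -> (c -> Int))  [subst: {-} | 3 pending]
  clash: List (d -> b) vs (List a -> (c -> Int))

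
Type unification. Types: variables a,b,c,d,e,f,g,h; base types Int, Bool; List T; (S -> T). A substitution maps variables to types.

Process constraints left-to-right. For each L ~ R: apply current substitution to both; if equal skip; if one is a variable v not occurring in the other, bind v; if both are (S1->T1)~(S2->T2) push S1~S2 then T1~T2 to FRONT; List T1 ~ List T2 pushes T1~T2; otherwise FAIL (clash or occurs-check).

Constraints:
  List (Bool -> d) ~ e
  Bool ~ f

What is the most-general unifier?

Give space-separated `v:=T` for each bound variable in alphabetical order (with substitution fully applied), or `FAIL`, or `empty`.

step 1: unify List (Bool -> d) ~ e  [subst: {-} | 1 pending]
  bind e := List (Bool -> d)
step 2: unify Bool ~ f  [subst: {e:=List (Bool -> d)} | 0 pending]
  bind f := Bool

Answer: e:=List (Bool -> d) f:=Bool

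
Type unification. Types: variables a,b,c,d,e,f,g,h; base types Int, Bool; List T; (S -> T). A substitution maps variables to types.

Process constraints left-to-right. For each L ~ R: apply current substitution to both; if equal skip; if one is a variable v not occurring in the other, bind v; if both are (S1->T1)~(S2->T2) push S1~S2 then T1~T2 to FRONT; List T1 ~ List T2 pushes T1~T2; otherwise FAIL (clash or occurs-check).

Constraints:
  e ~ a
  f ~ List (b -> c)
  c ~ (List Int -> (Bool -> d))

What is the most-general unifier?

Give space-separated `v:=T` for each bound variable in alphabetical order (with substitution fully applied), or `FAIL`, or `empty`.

Answer: c:=(List Int -> (Bool -> d)) e:=a f:=List (b -> (List Int -> (Bool -> d)))

Derivation:
step 1: unify e ~ a  [subst: {-} | 2 pending]
  bind e := a
step 2: unify f ~ List (b -> c)  [subst: {e:=a} | 1 pending]
  bind f := List (b -> c)
step 3: unify c ~ (List Int -> (Bool -> d))  [subst: {e:=a, f:=List (b -> c)} | 0 pending]
  bind c := (List Int -> (Bool -> d))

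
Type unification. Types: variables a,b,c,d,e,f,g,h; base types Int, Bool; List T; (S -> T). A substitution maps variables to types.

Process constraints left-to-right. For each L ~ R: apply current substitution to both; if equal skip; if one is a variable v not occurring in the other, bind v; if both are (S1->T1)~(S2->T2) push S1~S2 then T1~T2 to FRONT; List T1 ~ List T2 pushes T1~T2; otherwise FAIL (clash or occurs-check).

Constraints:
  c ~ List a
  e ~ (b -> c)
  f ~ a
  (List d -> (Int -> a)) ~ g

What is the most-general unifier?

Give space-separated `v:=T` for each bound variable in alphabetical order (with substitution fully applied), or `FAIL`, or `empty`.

step 1: unify c ~ List a  [subst: {-} | 3 pending]
  bind c := List a
step 2: unify e ~ (b -> List a)  [subst: {c:=List a} | 2 pending]
  bind e := (b -> List a)
step 3: unify f ~ a  [subst: {c:=List a, e:=(b -> List a)} | 1 pending]
  bind f := a
step 4: unify (List d -> (Int -> a)) ~ g  [subst: {c:=List a, e:=(b -> List a), f:=a} | 0 pending]
  bind g := (List d -> (Int -> a))

Answer: c:=List a e:=(b -> List a) f:=a g:=(List d -> (Int -> a))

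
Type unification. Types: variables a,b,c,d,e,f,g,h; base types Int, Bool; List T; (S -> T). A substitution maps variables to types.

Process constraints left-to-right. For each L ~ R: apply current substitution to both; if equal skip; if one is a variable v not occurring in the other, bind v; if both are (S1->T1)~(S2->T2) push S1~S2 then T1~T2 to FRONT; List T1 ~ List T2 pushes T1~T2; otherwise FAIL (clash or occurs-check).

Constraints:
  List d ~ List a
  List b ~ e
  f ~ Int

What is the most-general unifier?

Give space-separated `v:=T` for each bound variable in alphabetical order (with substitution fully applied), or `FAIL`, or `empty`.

Answer: d:=a e:=List b f:=Int

Derivation:
step 1: unify List d ~ List a  [subst: {-} | 2 pending]
  -> decompose List: push d~a
step 2: unify d ~ a  [subst: {-} | 2 pending]
  bind d := a
step 3: unify List b ~ e  [subst: {d:=a} | 1 pending]
  bind e := List b
step 4: unify f ~ Int  [subst: {d:=a, e:=List b} | 0 pending]
  bind f := Int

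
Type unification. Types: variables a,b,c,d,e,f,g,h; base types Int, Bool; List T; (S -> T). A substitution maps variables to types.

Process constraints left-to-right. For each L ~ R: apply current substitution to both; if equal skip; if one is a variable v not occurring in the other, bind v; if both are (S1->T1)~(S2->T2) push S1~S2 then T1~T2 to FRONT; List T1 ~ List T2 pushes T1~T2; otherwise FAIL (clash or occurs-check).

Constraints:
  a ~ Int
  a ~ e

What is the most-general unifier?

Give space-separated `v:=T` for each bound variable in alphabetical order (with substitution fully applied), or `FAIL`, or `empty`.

Answer: a:=Int e:=Int

Derivation:
step 1: unify a ~ Int  [subst: {-} | 1 pending]
  bind a := Int
step 2: unify Int ~ e  [subst: {a:=Int} | 0 pending]
  bind e := Int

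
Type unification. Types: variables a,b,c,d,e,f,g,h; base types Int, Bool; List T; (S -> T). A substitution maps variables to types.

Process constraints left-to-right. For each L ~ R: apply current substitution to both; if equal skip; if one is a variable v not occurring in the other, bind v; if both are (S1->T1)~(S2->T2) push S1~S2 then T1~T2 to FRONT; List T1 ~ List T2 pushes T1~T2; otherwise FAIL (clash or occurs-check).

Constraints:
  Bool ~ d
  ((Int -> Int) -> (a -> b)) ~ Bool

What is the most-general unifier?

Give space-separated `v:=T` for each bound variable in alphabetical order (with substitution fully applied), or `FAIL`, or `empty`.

Answer: FAIL

Derivation:
step 1: unify Bool ~ d  [subst: {-} | 1 pending]
  bind d := Bool
step 2: unify ((Int -> Int) -> (a -> b)) ~ Bool  [subst: {d:=Bool} | 0 pending]
  clash: ((Int -> Int) -> (a -> b)) vs Bool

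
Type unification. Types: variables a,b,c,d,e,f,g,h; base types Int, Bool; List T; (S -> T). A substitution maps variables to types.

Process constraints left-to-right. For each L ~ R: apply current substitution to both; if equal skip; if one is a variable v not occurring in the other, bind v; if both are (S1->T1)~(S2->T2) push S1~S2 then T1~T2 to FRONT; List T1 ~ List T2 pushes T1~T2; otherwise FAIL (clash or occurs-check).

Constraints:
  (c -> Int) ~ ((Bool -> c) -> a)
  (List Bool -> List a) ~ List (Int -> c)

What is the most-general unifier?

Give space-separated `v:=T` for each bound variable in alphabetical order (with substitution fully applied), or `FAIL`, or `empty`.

step 1: unify (c -> Int) ~ ((Bool -> c) -> a)  [subst: {-} | 1 pending]
  -> decompose arrow: push c~(Bool -> c), Int~a
step 2: unify c ~ (Bool -> c)  [subst: {-} | 2 pending]
  occurs-check fail: c in (Bool -> c)

Answer: FAIL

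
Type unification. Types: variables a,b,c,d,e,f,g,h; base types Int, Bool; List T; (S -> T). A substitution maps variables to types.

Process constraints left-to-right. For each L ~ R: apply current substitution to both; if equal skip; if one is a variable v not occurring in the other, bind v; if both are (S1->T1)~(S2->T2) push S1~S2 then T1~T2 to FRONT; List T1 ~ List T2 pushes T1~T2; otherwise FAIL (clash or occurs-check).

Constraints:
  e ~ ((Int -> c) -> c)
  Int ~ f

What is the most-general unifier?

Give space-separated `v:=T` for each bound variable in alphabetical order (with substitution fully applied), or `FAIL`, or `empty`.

Answer: e:=((Int -> c) -> c) f:=Int

Derivation:
step 1: unify e ~ ((Int -> c) -> c)  [subst: {-} | 1 pending]
  bind e := ((Int -> c) -> c)
step 2: unify Int ~ f  [subst: {e:=((Int -> c) -> c)} | 0 pending]
  bind f := Int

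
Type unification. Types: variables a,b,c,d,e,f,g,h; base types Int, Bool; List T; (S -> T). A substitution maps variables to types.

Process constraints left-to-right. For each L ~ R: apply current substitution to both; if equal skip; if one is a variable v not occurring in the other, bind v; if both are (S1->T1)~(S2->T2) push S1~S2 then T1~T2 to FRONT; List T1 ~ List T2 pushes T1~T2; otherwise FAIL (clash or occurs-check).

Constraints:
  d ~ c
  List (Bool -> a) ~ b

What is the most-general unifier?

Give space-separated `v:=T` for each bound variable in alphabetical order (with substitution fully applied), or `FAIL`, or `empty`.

step 1: unify d ~ c  [subst: {-} | 1 pending]
  bind d := c
step 2: unify List (Bool -> a) ~ b  [subst: {d:=c} | 0 pending]
  bind b := List (Bool -> a)

Answer: b:=List (Bool -> a) d:=c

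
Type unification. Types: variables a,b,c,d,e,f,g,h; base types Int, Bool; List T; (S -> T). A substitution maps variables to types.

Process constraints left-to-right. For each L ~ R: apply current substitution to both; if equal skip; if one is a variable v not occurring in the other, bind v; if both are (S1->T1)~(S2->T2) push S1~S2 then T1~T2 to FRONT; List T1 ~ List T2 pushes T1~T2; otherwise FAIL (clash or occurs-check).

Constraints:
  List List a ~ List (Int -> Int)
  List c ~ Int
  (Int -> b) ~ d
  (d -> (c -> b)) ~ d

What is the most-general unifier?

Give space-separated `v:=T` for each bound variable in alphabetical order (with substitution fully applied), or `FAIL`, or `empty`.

step 1: unify List List a ~ List (Int -> Int)  [subst: {-} | 3 pending]
  -> decompose List: push List a~(Int -> Int)
step 2: unify List a ~ (Int -> Int)  [subst: {-} | 3 pending]
  clash: List a vs (Int -> Int)

Answer: FAIL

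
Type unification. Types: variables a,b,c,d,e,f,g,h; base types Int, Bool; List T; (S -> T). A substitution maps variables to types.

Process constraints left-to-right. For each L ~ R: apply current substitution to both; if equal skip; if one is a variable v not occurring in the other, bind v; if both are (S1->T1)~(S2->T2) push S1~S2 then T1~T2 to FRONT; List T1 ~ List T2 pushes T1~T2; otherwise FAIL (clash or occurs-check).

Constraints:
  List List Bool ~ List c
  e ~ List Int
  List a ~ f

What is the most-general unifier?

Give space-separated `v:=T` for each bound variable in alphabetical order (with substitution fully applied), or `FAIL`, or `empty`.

step 1: unify List List Bool ~ List c  [subst: {-} | 2 pending]
  -> decompose List: push List Bool~c
step 2: unify List Bool ~ c  [subst: {-} | 2 pending]
  bind c := List Bool
step 3: unify e ~ List Int  [subst: {c:=List Bool} | 1 pending]
  bind e := List Int
step 4: unify List a ~ f  [subst: {c:=List Bool, e:=List Int} | 0 pending]
  bind f := List a

Answer: c:=List Bool e:=List Int f:=List a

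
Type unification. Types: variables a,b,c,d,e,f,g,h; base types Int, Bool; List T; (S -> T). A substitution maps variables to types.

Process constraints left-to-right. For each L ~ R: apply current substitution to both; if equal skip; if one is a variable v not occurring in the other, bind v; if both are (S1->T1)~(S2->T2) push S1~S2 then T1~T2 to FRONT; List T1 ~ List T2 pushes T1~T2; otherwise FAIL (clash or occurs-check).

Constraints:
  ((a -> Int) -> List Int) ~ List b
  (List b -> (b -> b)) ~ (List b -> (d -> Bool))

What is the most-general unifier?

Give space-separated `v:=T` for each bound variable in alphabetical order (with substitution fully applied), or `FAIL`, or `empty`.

step 1: unify ((a -> Int) -> List Int) ~ List b  [subst: {-} | 1 pending]
  clash: ((a -> Int) -> List Int) vs List b

Answer: FAIL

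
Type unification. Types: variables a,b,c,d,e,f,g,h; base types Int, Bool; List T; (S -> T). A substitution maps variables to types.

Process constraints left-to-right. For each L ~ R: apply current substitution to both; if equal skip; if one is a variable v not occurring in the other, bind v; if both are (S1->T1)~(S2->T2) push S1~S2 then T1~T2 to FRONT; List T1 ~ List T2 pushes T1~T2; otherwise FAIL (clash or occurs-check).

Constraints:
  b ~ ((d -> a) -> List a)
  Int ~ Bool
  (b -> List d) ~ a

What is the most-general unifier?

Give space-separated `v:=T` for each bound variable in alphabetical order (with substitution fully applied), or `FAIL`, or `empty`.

step 1: unify b ~ ((d -> a) -> List a)  [subst: {-} | 2 pending]
  bind b := ((d -> a) -> List a)
step 2: unify Int ~ Bool  [subst: {b:=((d -> a) -> List a)} | 1 pending]
  clash: Int vs Bool

Answer: FAIL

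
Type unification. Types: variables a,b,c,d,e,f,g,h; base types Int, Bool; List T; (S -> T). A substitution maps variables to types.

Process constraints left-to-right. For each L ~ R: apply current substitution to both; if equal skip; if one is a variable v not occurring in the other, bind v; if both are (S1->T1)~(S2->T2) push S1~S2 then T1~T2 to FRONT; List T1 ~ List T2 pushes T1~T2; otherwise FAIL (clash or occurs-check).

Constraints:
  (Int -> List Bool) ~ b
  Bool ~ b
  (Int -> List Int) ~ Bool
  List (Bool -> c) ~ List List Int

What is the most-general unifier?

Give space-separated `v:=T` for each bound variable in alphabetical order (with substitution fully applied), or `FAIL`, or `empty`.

Answer: FAIL

Derivation:
step 1: unify (Int -> List Bool) ~ b  [subst: {-} | 3 pending]
  bind b := (Int -> List Bool)
step 2: unify Bool ~ (Int -> List Bool)  [subst: {b:=(Int -> List Bool)} | 2 pending]
  clash: Bool vs (Int -> List Bool)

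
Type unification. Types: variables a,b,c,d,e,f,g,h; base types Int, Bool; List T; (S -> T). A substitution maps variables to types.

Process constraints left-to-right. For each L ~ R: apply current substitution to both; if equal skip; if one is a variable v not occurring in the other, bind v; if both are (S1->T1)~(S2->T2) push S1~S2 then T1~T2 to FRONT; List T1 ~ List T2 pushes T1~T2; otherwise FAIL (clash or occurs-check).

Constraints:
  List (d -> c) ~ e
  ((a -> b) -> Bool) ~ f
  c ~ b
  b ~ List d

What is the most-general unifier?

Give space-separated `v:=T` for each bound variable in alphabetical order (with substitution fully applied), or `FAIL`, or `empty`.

Answer: b:=List d c:=List d e:=List (d -> List d) f:=((a -> List d) -> Bool)

Derivation:
step 1: unify List (d -> c) ~ e  [subst: {-} | 3 pending]
  bind e := List (d -> c)
step 2: unify ((a -> b) -> Bool) ~ f  [subst: {e:=List (d -> c)} | 2 pending]
  bind f := ((a -> b) -> Bool)
step 3: unify c ~ b  [subst: {e:=List (d -> c), f:=((a -> b) -> Bool)} | 1 pending]
  bind c := b
step 4: unify b ~ List d  [subst: {e:=List (d -> c), f:=((a -> b) -> Bool), c:=b} | 0 pending]
  bind b := List d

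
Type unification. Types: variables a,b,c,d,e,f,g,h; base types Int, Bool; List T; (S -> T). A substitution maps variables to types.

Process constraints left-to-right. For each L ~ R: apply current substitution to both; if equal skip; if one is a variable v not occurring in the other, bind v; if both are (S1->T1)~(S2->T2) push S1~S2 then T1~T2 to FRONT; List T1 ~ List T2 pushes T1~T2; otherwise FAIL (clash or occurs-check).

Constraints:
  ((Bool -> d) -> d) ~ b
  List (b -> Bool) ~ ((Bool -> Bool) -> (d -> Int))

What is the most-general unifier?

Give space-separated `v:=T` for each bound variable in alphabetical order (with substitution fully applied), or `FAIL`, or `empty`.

step 1: unify ((Bool -> d) -> d) ~ b  [subst: {-} | 1 pending]
  bind b := ((Bool -> d) -> d)
step 2: unify List (((Bool -> d) -> d) -> Bool) ~ ((Bool -> Bool) -> (d -> Int))  [subst: {b:=((Bool -> d) -> d)} | 0 pending]
  clash: List (((Bool -> d) -> d) -> Bool) vs ((Bool -> Bool) -> (d -> Int))

Answer: FAIL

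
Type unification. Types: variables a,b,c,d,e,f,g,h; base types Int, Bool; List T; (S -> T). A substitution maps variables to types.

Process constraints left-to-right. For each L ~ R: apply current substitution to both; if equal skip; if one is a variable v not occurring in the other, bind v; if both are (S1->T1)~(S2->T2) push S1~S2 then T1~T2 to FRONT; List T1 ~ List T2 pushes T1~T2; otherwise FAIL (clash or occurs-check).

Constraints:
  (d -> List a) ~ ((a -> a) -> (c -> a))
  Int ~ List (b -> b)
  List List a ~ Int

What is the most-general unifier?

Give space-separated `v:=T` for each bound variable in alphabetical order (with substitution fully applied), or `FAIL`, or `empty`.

step 1: unify (d -> List a) ~ ((a -> a) -> (c -> a))  [subst: {-} | 2 pending]
  -> decompose arrow: push d~(a -> a), List a~(c -> a)
step 2: unify d ~ (a -> a)  [subst: {-} | 3 pending]
  bind d := (a -> a)
step 3: unify List a ~ (c -> a)  [subst: {d:=(a -> a)} | 2 pending]
  clash: List a vs (c -> a)

Answer: FAIL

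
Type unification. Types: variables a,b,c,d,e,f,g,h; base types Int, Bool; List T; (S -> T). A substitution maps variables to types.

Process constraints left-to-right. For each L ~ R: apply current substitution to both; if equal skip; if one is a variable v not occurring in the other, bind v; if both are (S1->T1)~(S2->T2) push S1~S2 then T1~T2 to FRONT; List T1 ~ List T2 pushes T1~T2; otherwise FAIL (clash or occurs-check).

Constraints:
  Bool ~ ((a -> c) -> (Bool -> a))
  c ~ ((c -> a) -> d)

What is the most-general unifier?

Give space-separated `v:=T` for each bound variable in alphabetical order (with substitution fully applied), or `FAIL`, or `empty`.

step 1: unify Bool ~ ((a -> c) -> (Bool -> a))  [subst: {-} | 1 pending]
  clash: Bool vs ((a -> c) -> (Bool -> a))

Answer: FAIL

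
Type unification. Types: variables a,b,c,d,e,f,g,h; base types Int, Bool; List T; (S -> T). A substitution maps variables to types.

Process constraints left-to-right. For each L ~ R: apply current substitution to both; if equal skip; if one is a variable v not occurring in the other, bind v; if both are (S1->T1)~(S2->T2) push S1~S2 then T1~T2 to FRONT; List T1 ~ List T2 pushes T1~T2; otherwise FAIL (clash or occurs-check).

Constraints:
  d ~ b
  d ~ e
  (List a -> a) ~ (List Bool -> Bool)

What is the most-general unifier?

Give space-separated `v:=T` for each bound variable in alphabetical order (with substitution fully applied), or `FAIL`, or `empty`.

Answer: a:=Bool b:=e d:=e

Derivation:
step 1: unify d ~ b  [subst: {-} | 2 pending]
  bind d := b
step 2: unify b ~ e  [subst: {d:=b} | 1 pending]
  bind b := e
step 3: unify (List a -> a) ~ (List Bool -> Bool)  [subst: {d:=b, b:=e} | 0 pending]
  -> decompose arrow: push List a~List Bool, a~Bool
step 4: unify List a ~ List Bool  [subst: {d:=b, b:=e} | 1 pending]
  -> decompose List: push a~Bool
step 5: unify a ~ Bool  [subst: {d:=b, b:=e} | 1 pending]
  bind a := Bool
step 6: unify Bool ~ Bool  [subst: {d:=b, b:=e, a:=Bool} | 0 pending]
  -> identical, skip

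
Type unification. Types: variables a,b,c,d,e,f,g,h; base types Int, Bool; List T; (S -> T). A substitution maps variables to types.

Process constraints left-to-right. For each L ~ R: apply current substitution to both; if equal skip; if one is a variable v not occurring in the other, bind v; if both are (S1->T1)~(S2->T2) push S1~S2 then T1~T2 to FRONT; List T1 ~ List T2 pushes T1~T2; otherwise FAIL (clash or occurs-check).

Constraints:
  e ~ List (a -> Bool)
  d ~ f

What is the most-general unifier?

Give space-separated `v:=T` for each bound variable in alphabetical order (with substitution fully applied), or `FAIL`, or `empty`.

step 1: unify e ~ List (a -> Bool)  [subst: {-} | 1 pending]
  bind e := List (a -> Bool)
step 2: unify d ~ f  [subst: {e:=List (a -> Bool)} | 0 pending]
  bind d := f

Answer: d:=f e:=List (a -> Bool)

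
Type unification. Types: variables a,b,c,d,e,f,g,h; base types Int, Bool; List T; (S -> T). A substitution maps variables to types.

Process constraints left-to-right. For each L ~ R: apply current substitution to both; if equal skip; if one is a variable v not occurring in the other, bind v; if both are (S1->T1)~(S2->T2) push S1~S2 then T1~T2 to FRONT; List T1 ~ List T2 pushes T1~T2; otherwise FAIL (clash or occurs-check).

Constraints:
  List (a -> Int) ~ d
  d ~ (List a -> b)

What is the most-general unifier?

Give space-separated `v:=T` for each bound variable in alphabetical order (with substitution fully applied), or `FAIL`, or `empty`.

Answer: FAIL

Derivation:
step 1: unify List (a -> Int) ~ d  [subst: {-} | 1 pending]
  bind d := List (a -> Int)
step 2: unify List (a -> Int) ~ (List a -> b)  [subst: {d:=List (a -> Int)} | 0 pending]
  clash: List (a -> Int) vs (List a -> b)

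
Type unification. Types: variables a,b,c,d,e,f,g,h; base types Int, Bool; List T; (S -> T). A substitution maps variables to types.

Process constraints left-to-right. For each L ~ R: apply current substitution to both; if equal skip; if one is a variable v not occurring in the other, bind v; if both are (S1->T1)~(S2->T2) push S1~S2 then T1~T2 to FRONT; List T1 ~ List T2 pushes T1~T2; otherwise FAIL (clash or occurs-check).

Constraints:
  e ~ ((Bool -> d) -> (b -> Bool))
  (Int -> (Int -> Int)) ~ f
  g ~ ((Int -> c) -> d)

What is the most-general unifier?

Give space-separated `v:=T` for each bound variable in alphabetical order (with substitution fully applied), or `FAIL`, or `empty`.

step 1: unify e ~ ((Bool -> d) -> (b -> Bool))  [subst: {-} | 2 pending]
  bind e := ((Bool -> d) -> (b -> Bool))
step 2: unify (Int -> (Int -> Int)) ~ f  [subst: {e:=((Bool -> d) -> (b -> Bool))} | 1 pending]
  bind f := (Int -> (Int -> Int))
step 3: unify g ~ ((Int -> c) -> d)  [subst: {e:=((Bool -> d) -> (b -> Bool)), f:=(Int -> (Int -> Int))} | 0 pending]
  bind g := ((Int -> c) -> d)

Answer: e:=((Bool -> d) -> (b -> Bool)) f:=(Int -> (Int -> Int)) g:=((Int -> c) -> d)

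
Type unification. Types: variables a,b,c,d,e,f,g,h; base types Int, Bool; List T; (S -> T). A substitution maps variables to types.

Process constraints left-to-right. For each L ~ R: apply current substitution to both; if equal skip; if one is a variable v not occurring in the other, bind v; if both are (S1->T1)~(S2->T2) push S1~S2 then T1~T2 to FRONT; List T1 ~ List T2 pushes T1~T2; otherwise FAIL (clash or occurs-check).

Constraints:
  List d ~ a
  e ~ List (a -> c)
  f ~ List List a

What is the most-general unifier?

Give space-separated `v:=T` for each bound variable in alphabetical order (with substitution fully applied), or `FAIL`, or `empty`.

step 1: unify List d ~ a  [subst: {-} | 2 pending]
  bind a := List d
step 2: unify e ~ List (List d -> c)  [subst: {a:=List d} | 1 pending]
  bind e := List (List d -> c)
step 3: unify f ~ List List List d  [subst: {a:=List d, e:=List (List d -> c)} | 0 pending]
  bind f := List List List d

Answer: a:=List d e:=List (List d -> c) f:=List List List d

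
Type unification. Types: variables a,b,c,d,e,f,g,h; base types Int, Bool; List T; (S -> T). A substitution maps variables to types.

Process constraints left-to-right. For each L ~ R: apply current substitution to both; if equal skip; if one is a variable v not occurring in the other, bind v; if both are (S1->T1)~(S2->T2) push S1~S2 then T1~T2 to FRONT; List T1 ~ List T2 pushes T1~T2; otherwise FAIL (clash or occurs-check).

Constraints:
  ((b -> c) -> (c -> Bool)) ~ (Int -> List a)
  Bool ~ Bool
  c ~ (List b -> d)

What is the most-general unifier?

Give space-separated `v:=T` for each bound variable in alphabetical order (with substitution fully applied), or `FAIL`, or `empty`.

step 1: unify ((b -> c) -> (c -> Bool)) ~ (Int -> List a)  [subst: {-} | 2 pending]
  -> decompose arrow: push (b -> c)~Int, (c -> Bool)~List a
step 2: unify (b -> c) ~ Int  [subst: {-} | 3 pending]
  clash: (b -> c) vs Int

Answer: FAIL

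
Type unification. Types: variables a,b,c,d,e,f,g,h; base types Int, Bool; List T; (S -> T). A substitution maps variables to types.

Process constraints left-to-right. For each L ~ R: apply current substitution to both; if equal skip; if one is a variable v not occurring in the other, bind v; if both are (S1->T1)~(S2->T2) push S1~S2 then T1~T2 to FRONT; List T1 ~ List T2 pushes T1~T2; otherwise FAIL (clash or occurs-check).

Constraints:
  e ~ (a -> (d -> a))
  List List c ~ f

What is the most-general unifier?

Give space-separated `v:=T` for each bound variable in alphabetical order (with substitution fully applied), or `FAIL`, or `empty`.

Answer: e:=(a -> (d -> a)) f:=List List c

Derivation:
step 1: unify e ~ (a -> (d -> a))  [subst: {-} | 1 pending]
  bind e := (a -> (d -> a))
step 2: unify List List c ~ f  [subst: {e:=(a -> (d -> a))} | 0 pending]
  bind f := List List c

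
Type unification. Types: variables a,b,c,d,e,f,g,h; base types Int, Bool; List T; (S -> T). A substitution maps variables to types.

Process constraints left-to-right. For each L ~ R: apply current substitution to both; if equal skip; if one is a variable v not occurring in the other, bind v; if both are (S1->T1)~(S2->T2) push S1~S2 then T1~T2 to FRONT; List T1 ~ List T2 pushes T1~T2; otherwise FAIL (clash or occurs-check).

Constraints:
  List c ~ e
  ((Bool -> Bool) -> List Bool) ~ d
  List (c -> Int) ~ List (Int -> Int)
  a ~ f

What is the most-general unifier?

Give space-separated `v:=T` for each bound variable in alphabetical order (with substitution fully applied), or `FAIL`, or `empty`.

Answer: a:=f c:=Int d:=((Bool -> Bool) -> List Bool) e:=List Int

Derivation:
step 1: unify List c ~ e  [subst: {-} | 3 pending]
  bind e := List c
step 2: unify ((Bool -> Bool) -> List Bool) ~ d  [subst: {e:=List c} | 2 pending]
  bind d := ((Bool -> Bool) -> List Bool)
step 3: unify List (c -> Int) ~ List (Int -> Int)  [subst: {e:=List c, d:=((Bool -> Bool) -> List Bool)} | 1 pending]
  -> decompose List: push (c -> Int)~(Int -> Int)
step 4: unify (c -> Int) ~ (Int -> Int)  [subst: {e:=List c, d:=((Bool -> Bool) -> List Bool)} | 1 pending]
  -> decompose arrow: push c~Int, Int~Int
step 5: unify c ~ Int  [subst: {e:=List c, d:=((Bool -> Bool) -> List Bool)} | 2 pending]
  bind c := Int
step 6: unify Int ~ Int  [subst: {e:=List c, d:=((Bool -> Bool) -> List Bool), c:=Int} | 1 pending]
  -> identical, skip
step 7: unify a ~ f  [subst: {e:=List c, d:=((Bool -> Bool) -> List Bool), c:=Int} | 0 pending]
  bind a := f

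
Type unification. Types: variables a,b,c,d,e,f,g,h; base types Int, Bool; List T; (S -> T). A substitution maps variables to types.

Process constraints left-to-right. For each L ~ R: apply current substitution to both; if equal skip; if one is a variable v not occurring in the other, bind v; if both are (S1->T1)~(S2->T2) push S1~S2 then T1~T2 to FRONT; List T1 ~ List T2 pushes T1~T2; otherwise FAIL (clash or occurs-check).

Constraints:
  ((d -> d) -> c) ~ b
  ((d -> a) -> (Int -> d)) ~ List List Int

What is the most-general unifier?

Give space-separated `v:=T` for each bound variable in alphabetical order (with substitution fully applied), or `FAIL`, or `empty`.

Answer: FAIL

Derivation:
step 1: unify ((d -> d) -> c) ~ b  [subst: {-} | 1 pending]
  bind b := ((d -> d) -> c)
step 2: unify ((d -> a) -> (Int -> d)) ~ List List Int  [subst: {b:=((d -> d) -> c)} | 0 pending]
  clash: ((d -> a) -> (Int -> d)) vs List List Int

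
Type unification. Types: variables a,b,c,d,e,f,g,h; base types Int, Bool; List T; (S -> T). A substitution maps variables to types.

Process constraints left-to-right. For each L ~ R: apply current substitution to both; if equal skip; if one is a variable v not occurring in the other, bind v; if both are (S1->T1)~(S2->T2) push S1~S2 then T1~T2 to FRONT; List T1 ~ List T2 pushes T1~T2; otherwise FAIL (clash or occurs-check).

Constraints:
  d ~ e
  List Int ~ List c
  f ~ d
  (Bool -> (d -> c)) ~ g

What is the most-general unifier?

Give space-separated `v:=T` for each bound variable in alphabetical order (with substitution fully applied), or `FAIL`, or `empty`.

Answer: c:=Int d:=e f:=e g:=(Bool -> (e -> Int))

Derivation:
step 1: unify d ~ e  [subst: {-} | 3 pending]
  bind d := e
step 2: unify List Int ~ List c  [subst: {d:=e} | 2 pending]
  -> decompose List: push Int~c
step 3: unify Int ~ c  [subst: {d:=e} | 2 pending]
  bind c := Int
step 4: unify f ~ e  [subst: {d:=e, c:=Int} | 1 pending]
  bind f := e
step 5: unify (Bool -> (e -> Int)) ~ g  [subst: {d:=e, c:=Int, f:=e} | 0 pending]
  bind g := (Bool -> (e -> Int))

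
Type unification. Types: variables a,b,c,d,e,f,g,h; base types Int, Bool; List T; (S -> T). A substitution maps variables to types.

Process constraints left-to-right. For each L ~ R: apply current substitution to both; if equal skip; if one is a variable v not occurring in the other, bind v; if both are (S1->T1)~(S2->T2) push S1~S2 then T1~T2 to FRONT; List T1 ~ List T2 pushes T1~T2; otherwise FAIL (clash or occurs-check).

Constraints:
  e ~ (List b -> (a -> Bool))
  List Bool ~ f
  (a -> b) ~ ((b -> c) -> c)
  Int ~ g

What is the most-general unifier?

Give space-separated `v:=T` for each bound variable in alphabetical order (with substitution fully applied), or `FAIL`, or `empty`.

Answer: a:=(c -> c) b:=c e:=(List c -> ((c -> c) -> Bool)) f:=List Bool g:=Int

Derivation:
step 1: unify e ~ (List b -> (a -> Bool))  [subst: {-} | 3 pending]
  bind e := (List b -> (a -> Bool))
step 2: unify List Bool ~ f  [subst: {e:=(List b -> (a -> Bool))} | 2 pending]
  bind f := List Bool
step 3: unify (a -> b) ~ ((b -> c) -> c)  [subst: {e:=(List b -> (a -> Bool)), f:=List Bool} | 1 pending]
  -> decompose arrow: push a~(b -> c), b~c
step 4: unify a ~ (b -> c)  [subst: {e:=(List b -> (a -> Bool)), f:=List Bool} | 2 pending]
  bind a := (b -> c)
step 5: unify b ~ c  [subst: {e:=(List b -> (a -> Bool)), f:=List Bool, a:=(b -> c)} | 1 pending]
  bind b := c
step 6: unify Int ~ g  [subst: {e:=(List b -> (a -> Bool)), f:=List Bool, a:=(b -> c), b:=c} | 0 pending]
  bind g := Int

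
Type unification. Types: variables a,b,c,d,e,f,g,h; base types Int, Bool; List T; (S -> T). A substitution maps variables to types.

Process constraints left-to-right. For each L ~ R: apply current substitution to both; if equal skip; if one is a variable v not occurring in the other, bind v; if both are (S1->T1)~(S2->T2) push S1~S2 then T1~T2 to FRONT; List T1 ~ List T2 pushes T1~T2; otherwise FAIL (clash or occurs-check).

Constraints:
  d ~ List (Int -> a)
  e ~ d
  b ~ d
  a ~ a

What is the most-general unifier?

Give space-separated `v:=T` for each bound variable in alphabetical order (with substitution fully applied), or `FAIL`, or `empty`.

step 1: unify d ~ List (Int -> a)  [subst: {-} | 3 pending]
  bind d := List (Int -> a)
step 2: unify e ~ List (Int -> a)  [subst: {d:=List (Int -> a)} | 2 pending]
  bind e := List (Int -> a)
step 3: unify b ~ List (Int -> a)  [subst: {d:=List (Int -> a), e:=List (Int -> a)} | 1 pending]
  bind b := List (Int -> a)
step 4: unify a ~ a  [subst: {d:=List (Int -> a), e:=List (Int -> a), b:=List (Int -> a)} | 0 pending]
  -> identical, skip

Answer: b:=List (Int -> a) d:=List (Int -> a) e:=List (Int -> a)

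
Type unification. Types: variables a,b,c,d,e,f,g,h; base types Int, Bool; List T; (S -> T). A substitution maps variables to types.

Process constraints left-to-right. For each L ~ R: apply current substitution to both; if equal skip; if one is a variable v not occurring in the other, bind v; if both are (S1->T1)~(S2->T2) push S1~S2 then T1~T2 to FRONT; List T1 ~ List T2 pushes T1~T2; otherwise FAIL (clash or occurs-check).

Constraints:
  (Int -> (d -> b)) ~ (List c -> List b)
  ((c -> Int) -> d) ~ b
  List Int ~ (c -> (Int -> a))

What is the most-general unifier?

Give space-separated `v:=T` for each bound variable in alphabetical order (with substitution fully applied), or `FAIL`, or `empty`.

Answer: FAIL

Derivation:
step 1: unify (Int -> (d -> b)) ~ (List c -> List b)  [subst: {-} | 2 pending]
  -> decompose arrow: push Int~List c, (d -> b)~List b
step 2: unify Int ~ List c  [subst: {-} | 3 pending]
  clash: Int vs List c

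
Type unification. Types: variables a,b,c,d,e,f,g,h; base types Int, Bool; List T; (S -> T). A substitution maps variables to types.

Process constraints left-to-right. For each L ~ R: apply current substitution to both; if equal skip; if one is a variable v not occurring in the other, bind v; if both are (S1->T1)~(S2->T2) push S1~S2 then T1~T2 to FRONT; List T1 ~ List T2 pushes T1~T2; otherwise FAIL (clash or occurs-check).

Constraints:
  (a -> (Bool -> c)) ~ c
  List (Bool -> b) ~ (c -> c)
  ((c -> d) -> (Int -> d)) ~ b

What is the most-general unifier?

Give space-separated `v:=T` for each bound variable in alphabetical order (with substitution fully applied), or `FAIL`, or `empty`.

step 1: unify (a -> (Bool -> c)) ~ c  [subst: {-} | 2 pending]
  occurs-check fail

Answer: FAIL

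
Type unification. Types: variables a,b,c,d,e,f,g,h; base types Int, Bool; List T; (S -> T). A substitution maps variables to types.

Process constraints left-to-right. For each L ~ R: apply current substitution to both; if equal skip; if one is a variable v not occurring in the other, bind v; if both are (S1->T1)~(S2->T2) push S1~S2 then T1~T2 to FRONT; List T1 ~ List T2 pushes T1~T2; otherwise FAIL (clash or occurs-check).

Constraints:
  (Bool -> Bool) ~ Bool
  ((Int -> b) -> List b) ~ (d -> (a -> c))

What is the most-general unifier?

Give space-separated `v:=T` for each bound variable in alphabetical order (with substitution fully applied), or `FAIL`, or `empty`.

step 1: unify (Bool -> Bool) ~ Bool  [subst: {-} | 1 pending]
  clash: (Bool -> Bool) vs Bool

Answer: FAIL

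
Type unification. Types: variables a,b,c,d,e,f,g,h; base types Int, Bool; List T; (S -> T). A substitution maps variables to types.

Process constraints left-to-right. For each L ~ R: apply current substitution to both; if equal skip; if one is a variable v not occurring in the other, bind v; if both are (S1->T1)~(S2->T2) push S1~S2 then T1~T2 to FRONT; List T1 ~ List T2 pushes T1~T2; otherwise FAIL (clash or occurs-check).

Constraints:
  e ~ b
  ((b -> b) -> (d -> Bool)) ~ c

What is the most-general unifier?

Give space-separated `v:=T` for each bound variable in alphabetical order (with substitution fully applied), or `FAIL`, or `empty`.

step 1: unify e ~ b  [subst: {-} | 1 pending]
  bind e := b
step 2: unify ((b -> b) -> (d -> Bool)) ~ c  [subst: {e:=b} | 0 pending]
  bind c := ((b -> b) -> (d -> Bool))

Answer: c:=((b -> b) -> (d -> Bool)) e:=b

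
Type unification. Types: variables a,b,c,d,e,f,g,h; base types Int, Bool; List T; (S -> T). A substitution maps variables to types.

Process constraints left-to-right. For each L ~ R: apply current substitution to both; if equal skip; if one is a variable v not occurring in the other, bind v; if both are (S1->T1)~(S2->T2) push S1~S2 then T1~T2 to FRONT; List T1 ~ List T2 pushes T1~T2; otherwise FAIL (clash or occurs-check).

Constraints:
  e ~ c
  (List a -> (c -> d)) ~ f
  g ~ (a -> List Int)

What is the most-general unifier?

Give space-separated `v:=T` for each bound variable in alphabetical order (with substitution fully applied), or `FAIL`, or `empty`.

step 1: unify e ~ c  [subst: {-} | 2 pending]
  bind e := c
step 2: unify (List a -> (c -> d)) ~ f  [subst: {e:=c} | 1 pending]
  bind f := (List a -> (c -> d))
step 3: unify g ~ (a -> List Int)  [subst: {e:=c, f:=(List a -> (c -> d))} | 0 pending]
  bind g := (a -> List Int)

Answer: e:=c f:=(List a -> (c -> d)) g:=(a -> List Int)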